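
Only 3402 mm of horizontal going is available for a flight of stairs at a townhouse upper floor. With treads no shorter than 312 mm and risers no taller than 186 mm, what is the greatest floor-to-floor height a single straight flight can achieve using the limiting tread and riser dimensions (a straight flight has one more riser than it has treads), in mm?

3402 / 312 = 10.90, so 10 treads fit.
Risers = treads + 1 = 11.
Maximum height = 11 × 186 = 2046 mm.

2046 mm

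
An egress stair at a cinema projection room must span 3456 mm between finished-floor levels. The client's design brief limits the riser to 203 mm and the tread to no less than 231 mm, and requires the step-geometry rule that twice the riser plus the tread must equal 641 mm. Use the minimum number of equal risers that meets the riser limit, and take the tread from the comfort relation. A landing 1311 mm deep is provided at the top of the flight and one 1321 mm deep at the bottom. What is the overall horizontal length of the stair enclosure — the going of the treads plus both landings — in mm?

7001 mm

3456 / 203 = 17.02, so 18 risers are needed.
Each riser is 3456/18 = 192 mm (≤ 203 mm).
T = 641 − 2·192 = 257 mm, which satisfies the 231 mm minimum.
18 risers give 17 treads; going = 17 × 257 = 4369 mm.
Enclosure = 4369 + 1311 + 1321 = 7001 mm.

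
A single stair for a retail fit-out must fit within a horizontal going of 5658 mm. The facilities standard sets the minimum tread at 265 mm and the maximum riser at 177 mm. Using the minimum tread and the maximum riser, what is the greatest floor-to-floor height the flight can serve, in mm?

5658 / 265 = 21.35, so 21 treads fit.
Risers = treads + 1 = 22.
Maximum height = 22 × 177 = 3894 mm.

3894 mm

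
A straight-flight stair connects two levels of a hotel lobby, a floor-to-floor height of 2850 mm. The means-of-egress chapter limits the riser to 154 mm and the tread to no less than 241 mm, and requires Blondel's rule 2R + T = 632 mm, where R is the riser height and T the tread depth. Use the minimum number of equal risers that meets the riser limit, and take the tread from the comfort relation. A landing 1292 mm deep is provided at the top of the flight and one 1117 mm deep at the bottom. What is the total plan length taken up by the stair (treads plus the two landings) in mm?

At most 154 each: 2850/154 = 18.51, giving 19 risers.
Riser R = 2850 / 19 = 150 mm, within the 154 mm limit.
From 2R + T = 632: T = 632 − 300 = 332 mm.
19 risers give 18 treads; going = 18 × 332 = 5976 mm.
Add landings: 5976 + 1292 + 1117 = 8385 mm.

8385 mm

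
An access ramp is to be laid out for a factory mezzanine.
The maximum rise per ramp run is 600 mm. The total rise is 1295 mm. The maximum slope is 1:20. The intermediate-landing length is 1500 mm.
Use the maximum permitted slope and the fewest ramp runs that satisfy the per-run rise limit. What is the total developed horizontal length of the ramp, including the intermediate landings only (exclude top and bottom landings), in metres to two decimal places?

28.90 m

1295 / 600 = 2.158 → round up to 3 ramp runs. That means 2 intermediate landings.
Ramp run (horizontal) at 1:20: 1295 × 20 = 25900 mm.
Intermediate landings: 2 × 1500 = 3000 mm.
Total developed length = 25900 + 3000 = 28900 mm.
= 28.90 m.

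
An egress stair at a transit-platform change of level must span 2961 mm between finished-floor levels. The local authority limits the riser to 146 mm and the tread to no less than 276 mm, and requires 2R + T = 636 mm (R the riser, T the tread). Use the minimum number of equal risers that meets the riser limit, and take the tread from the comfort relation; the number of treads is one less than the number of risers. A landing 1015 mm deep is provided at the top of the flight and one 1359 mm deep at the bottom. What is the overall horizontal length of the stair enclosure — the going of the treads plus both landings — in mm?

At most 146 each: 2961/146 = 20.28, giving 21 risers.
Riser R = 2961 / 21 = 141 mm, within the 146 mm limit.
From 2R + T = 636: T = 636 − 282 = 354 mm.
Going = (21 − 1) × 354 = 7080 mm.
Enclosure = 7080 + 1015 + 1359 = 9454 mm.

9454 mm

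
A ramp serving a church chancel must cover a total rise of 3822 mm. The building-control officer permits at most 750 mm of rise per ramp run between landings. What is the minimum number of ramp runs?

6 runs

3822 / 750 = 5.10, so 6 ramp runs are needed.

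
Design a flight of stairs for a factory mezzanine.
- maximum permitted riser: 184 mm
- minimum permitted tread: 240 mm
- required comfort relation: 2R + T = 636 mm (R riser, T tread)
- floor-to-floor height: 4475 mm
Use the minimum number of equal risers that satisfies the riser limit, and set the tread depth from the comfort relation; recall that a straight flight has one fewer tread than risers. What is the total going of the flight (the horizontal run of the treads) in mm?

4475 / 184 = 24.321 → round up to 25 risers.
Each riser is 4475/25 = 179 mm (≤ 184 mm).
T = 636 − 2·179 = 278 mm, which satisfies the 240 mm minimum.
Going = (25 − 1) × 278 = 6672 mm.

6672 mm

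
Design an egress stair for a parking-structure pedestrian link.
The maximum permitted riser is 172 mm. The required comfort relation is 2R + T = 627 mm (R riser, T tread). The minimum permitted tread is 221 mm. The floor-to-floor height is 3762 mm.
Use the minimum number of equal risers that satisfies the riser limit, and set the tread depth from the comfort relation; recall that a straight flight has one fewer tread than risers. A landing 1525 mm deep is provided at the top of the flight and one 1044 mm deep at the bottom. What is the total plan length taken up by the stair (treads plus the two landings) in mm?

⌈3762/172⌉ = 22 risers.
Riser R = 3762 / 22 = 171 mm, within the 172 mm limit.
Tread T = 627 − 2 × 171 = 285 mm (≥ 221 mm).
22 risers give 21 treads; going = 21 × 285 = 5985 mm.
Add landings: 5985 + 1525 + 1044 = 8554 mm.

8554 mm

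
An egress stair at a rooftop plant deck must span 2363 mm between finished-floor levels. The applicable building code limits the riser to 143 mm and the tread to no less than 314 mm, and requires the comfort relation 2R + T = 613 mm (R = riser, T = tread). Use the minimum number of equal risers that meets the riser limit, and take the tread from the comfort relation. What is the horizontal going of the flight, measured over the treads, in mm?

⌈2363/143⌉ = 17 risers.
R = 2363 ÷ 17 = 139 mm.
Tread T = 613 − 2 × 139 = 335 mm (≥ 314 mm).
17 risers give 16 treads; going = 16 × 335 = 5360 mm.

5360 mm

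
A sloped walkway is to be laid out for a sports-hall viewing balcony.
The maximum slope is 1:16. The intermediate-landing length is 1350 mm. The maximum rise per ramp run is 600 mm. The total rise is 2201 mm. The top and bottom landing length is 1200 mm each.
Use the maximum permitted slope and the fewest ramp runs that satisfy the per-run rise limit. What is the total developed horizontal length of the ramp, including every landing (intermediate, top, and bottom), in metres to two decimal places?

41.67 m

2201 / 600 = 3.668 → round up to 4 ramp runs. That means 3 intermediate landings.
Horizontal run for 2201 mm of rise at 1:16 is 2201 × 16 = 35216 mm.
3 intermediate landings contribute 3 × 1350 = 4050 mm.
Top and bottom landings: 2 × 1200 = 2400 mm.
Total = 35216 + 4050 + 2400 = 41666 mm.
= 41.67 m.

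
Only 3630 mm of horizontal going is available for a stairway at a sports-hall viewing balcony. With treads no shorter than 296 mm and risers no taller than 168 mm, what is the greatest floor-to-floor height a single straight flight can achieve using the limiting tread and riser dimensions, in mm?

Treads that fit: ⌊3630 / 296⌋ = 12.
Risers = treads + 1 = 13.
Maximum height = 13 × 168 = 2184 mm.

2184 mm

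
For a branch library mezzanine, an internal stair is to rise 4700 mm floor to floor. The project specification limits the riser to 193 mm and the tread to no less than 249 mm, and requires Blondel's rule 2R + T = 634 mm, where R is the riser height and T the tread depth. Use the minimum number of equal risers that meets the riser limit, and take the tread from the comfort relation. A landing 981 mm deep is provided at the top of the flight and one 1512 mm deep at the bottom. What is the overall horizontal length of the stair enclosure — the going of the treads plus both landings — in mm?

4700 / 193 = 24.35, so 25 risers are needed.
Each riser is 4700/25 = 188 mm (≤ 193 mm).
From 2R + T = 634: T = 634 − 376 = 258 mm.
Going = (25 − 1) × 258 = 6192 mm.
Enclosure = 6192 + 981 + 1512 = 8685 mm.

8685 mm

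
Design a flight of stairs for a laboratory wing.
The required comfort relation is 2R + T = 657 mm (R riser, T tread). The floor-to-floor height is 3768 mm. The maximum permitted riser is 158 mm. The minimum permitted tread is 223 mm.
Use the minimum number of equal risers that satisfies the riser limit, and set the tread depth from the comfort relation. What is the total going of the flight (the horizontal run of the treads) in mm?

7889 mm

3768 / 158 = 23.85, so 24 risers are needed.
R = 3768 ÷ 24 = 157 mm.
T = 657 − 2·157 = 343 mm, which satisfies the 223 mm minimum.
24 risers give 23 treads; going = 23 × 343 = 7889 mm.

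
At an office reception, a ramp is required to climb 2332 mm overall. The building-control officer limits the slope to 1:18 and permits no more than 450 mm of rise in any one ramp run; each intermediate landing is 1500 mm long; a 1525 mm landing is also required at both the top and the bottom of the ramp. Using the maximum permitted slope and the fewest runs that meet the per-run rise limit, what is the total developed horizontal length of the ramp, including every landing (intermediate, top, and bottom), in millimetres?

⌈2332/450⌉ = 6 ramp runs. That means 5 intermediate landings.
Ramp run (horizontal) at 1:18: 2332 × 18 = 41976 mm.
Intermediate landings: 5 × 1500 = 7500 mm.
Top and bottom landings: 2 × 1525 = 3050 mm.
Total = 41976 + 7500 + 3050 = 52526 mm.

52526 mm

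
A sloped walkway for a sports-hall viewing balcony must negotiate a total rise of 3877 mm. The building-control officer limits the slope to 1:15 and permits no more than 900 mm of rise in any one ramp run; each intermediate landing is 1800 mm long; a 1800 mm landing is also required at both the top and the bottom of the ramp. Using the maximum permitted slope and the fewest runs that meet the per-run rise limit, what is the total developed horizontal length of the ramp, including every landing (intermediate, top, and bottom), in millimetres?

3877 / 900 = 4.31, so 5 ramp runs are needed. That means 4 intermediate landings.
Ramp run (horizontal) at 1:15: 3877 × 15 = 58155 mm.
4 intermediate landings contribute 4 × 1800 = 7200 mm.
Top and bottom landings: 2 × 1800 = 3600 mm.
Total = 58155 + 7200 + 3600 = 68955 mm.

68955 mm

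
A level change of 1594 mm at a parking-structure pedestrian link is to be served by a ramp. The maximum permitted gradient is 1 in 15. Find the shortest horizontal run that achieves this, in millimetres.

23910 mm

At 1:15 the run is 15 × 1594 = 23910 mm.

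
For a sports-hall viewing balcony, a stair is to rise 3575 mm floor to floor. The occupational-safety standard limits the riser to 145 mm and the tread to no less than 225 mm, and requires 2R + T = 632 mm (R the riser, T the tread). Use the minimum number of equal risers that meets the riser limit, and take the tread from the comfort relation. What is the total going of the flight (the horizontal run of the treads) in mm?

8304 mm

At most 145 each: 3575/145 = 24.66, giving 25 risers.
Riser R = 3575 / 25 = 143 mm, within the 145 mm limit.
T = 632 − 2·143 = 346 mm, which satisfies the 225 mm minimum.
25 risers give 24 treads; going = 24 × 346 = 8304 mm.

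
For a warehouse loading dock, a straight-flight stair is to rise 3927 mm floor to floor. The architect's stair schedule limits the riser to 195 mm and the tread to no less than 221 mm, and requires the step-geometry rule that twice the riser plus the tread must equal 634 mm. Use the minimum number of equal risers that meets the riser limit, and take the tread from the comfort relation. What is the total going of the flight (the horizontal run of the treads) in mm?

5200 mm

At most 195 each: 3927/195 = 20.14, giving 21 risers.
R = 3927 ÷ 21 = 187 mm.
From 2R + T = 634: T = 634 − 374 = 260 mm.
21 risers give 20 treads; going = 20 × 260 = 5200 mm.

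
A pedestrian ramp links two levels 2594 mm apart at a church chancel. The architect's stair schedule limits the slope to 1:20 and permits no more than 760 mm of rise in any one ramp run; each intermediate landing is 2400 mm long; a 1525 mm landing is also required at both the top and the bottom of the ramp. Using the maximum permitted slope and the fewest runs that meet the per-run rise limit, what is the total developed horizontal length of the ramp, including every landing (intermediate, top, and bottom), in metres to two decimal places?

62.13 m

At most 760 each: 2594/760 = 3.41, giving 4 ramp runs. That means 3 intermediate landings.
Horizontal run for 2594 mm of rise at 1:20 is 2594 × 20 = 51880 mm.
Intermediate landings: 3 × 2400 = 7200 mm.
Top and bottom landings: 2 × 1525 = 3050 mm.
Total = 51880 + 7200 + 3050 = 62130 mm.
= 62.13 m.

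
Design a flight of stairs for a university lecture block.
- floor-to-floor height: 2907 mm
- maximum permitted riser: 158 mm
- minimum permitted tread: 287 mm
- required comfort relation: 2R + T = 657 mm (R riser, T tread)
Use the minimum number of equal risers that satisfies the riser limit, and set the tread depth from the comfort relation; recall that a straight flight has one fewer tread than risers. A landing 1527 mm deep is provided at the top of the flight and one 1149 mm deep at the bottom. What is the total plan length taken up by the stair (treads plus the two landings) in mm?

8994 mm

2907 / 158 = 18.40, so 19 risers are needed.
Riser R = 2907 / 19 = 153 mm, within the 158 mm limit.
Tread T = 657 − 2 × 153 = 351 mm (≥ 287 mm).
19 risers give 18 treads; going = 18 × 351 = 6318 mm.
Add landings: 6318 + 1527 + 1149 = 8994 mm.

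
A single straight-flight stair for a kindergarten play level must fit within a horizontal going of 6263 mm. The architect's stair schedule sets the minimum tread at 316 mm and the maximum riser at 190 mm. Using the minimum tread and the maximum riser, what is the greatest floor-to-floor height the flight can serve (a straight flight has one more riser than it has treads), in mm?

3800 mm

Treads that fit: ⌊6263 / 316⌋ = 19.
Risers = treads + 1 = 20.
Maximum height = 20 × 190 = 3800 mm.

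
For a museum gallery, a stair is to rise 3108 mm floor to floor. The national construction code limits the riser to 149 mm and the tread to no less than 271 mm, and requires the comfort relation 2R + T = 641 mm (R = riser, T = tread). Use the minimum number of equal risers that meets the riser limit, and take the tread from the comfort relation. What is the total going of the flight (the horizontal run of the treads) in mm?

⌈3108/149⌉ = 21 risers.
Each riser is 3108/21 = 148 mm (≤ 149 mm).
T = 641 − 2·148 = 345 mm, which satisfies the 271 mm minimum.
Treads = 21 − 1 = 20; going = 20 × 345 = 6900 mm.

6900 mm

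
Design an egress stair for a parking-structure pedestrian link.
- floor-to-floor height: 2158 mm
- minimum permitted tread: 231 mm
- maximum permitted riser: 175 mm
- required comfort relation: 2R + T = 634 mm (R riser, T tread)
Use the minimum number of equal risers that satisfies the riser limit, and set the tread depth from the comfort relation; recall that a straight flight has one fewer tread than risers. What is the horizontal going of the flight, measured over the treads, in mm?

2158 / 175 = 12.331 → round up to 13 risers.
Riser R = 2158 / 13 = 166 mm, within the 175 mm limit.
T = 634 − 2·166 = 302 mm, which satisfies the 231 mm minimum.
13 risers give 12 treads; going = 12 × 302 = 3624 mm.

3624 mm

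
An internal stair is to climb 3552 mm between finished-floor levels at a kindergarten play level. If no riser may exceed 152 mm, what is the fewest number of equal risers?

3552 / 152 = 23.37, so 24 risers are needed.

24 risers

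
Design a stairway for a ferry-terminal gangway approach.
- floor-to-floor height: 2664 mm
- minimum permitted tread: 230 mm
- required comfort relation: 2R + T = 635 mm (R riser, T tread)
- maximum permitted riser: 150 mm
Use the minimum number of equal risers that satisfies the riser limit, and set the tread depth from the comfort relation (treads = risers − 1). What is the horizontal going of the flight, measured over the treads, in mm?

At most 150 each: 2664/150 = 17.76, giving 18 risers.
Each riser is 2664/18 = 148 mm (≤ 150 mm).
From 2R + T = 635: T = 635 − 296 = 339 mm.
Treads = 18 − 1 = 17; going = 17 × 339 = 5763 mm.

5763 mm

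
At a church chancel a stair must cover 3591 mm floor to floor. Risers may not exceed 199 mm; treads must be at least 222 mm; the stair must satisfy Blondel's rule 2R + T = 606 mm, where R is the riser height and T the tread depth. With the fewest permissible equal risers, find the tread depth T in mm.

At most 199 each: 3591/199 = 18.05, giving 19 risers.
Riser R = 3591 / 19 = 189 mm, within the 199 mm limit.
From 2R + T = 606: T = 606 − 378 = 228 mm.

228 mm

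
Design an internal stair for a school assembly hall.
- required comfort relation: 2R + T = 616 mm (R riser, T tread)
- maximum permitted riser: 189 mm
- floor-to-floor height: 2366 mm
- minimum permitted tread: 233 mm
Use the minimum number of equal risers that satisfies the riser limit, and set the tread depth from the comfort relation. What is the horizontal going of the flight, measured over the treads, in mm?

3024 mm

2366 / 189 = 12.519 → round up to 13 risers.
Riser R = 2366 / 13 = 182 mm, within the 189 mm limit.
T = 616 − 2·182 = 252 mm, which satisfies the 233 mm minimum.
Treads = 13 − 1 = 12; going = 12 × 252 = 3024 mm.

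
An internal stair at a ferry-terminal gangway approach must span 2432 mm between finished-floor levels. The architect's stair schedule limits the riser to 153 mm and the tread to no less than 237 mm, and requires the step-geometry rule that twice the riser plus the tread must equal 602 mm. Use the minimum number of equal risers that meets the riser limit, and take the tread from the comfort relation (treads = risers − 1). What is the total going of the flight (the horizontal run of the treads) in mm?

4470 mm

2432 / 153 = 15.90, so 16 risers are needed.
R = 2432 ÷ 16 = 152 mm.
From 2R + T = 602: T = 602 − 304 = 298 mm.
Going = (16 − 1) × 298 = 4470 mm.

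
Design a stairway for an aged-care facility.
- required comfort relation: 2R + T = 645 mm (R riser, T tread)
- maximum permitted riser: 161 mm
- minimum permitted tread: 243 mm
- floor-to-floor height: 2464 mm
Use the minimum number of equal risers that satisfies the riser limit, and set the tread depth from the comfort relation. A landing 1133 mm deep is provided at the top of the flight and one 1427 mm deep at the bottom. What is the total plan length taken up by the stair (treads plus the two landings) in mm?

7615 mm

At most 161 each: 2464/161 = 15.30, giving 16 risers.
Riser R = 2464 / 16 = 154 mm, within the 161 mm limit.
Tread T = 645 − 2 × 154 = 337 mm (≥ 243 mm).
Treads = 16 − 1 = 15; going = 15 × 337 = 5055 mm.
Enclosure = 5055 + 1133 + 1427 = 7615 mm.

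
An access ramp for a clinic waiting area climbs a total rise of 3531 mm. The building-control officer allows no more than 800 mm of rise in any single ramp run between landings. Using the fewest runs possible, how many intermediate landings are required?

3531 / 800 = 4.414 → round up to 5 ramp runs.
5 runs are separated by 4 intermediate landings.

4 intermediate landings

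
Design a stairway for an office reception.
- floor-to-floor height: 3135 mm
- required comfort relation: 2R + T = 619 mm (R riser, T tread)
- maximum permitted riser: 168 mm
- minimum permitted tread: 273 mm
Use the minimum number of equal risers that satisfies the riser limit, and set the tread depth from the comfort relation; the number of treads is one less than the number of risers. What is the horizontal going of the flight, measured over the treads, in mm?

At most 168 each: 3135/168 = 18.66, giving 19 risers.
Riser R = 3135 / 19 = 165 mm, within the 168 mm limit.
T = 619 − 2·165 = 289 mm, which satisfies the 273 mm minimum.
Going = (19 − 1) × 289 = 5202 mm.

5202 mm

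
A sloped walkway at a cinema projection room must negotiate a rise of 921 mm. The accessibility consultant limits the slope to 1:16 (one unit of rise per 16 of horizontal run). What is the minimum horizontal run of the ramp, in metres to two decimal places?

Run = rise × 16 = 921 × 16 = 14736 mm.
14736 mm = 14.74 m.

14.74 m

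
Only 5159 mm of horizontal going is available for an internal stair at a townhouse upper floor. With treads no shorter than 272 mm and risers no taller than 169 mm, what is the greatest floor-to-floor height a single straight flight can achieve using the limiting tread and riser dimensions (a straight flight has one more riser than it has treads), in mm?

3211 mm

Treads that fit: ⌊5159 / 272⌋ = 18.
Risers = treads + 1 = 19.
Maximum height = 19 × 169 = 3211 mm.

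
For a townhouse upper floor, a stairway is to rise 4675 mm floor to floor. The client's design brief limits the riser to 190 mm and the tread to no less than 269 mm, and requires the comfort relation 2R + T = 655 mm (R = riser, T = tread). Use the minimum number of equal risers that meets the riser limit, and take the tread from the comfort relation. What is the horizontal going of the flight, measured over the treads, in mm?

6744 mm

⌈4675/190⌉ = 25 risers.
R = 4675 ÷ 25 = 187 mm.
From 2R + T = 655: T = 655 − 374 = 281 mm.
25 risers give 24 treads; going = 24 × 281 = 6744 mm.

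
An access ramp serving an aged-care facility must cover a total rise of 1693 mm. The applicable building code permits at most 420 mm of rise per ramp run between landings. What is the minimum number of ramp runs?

5 runs

1693 / 420 = 4.03, so 5 ramp runs are needed.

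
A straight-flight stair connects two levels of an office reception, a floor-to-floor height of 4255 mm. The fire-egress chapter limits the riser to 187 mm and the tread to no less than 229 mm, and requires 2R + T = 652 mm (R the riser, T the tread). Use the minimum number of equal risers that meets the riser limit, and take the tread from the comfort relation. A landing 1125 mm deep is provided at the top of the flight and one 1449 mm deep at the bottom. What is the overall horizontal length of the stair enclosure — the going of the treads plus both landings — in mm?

8778 mm

At most 187 each: 4255/187 = 22.75, giving 23 risers.
Each riser is 4255/23 = 185 mm (≤ 187 mm).
From 2R + T = 652: T = 652 − 370 = 282 mm.
Going = (23 − 1) × 282 = 6204 mm.
Enclosure = 6204 + 1125 + 1449 = 8778 mm.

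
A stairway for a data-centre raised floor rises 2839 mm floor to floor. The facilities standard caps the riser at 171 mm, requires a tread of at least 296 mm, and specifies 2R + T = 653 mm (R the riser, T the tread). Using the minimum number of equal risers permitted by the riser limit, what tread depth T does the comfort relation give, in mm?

2839 / 171 = 16.60, so 17 risers are needed.
R = 2839 ÷ 17 = 167 mm.
Tread T = 653 − 2 × 167 = 319 mm (≥ 296 mm).

319 mm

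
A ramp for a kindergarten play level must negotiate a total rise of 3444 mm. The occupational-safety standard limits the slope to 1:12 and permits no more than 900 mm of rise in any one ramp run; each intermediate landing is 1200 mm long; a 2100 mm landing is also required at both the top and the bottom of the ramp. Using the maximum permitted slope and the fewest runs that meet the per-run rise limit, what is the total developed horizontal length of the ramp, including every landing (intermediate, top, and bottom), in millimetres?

49128 mm

At most 900 each: 3444/900 = 3.83, giving 4 ramp runs. That means 3 intermediate landings.
Ramp run (horizontal) at 1:12: 3444 × 12 = 41328 mm.
3 intermediate landings contribute 3 × 1200 = 3600 mm.
Top and bottom landings: 2 × 2100 = 4200 mm.
Total = 41328 + 3600 + 4200 = 49128 mm.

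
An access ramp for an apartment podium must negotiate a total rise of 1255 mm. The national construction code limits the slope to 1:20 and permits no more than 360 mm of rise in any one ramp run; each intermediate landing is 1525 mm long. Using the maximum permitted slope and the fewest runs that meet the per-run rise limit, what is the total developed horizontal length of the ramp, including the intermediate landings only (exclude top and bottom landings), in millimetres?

29675 mm

1255 / 360 = 3.486 → round up to 4 ramp runs. That means 3 intermediate landings.
Ramp run (horizontal) at 1:20: 1255 × 20 = 25100 mm.
Intermediate landings: 3 × 1525 = 4575 mm.
Total developed length = 25100 + 4575 = 29675 mm.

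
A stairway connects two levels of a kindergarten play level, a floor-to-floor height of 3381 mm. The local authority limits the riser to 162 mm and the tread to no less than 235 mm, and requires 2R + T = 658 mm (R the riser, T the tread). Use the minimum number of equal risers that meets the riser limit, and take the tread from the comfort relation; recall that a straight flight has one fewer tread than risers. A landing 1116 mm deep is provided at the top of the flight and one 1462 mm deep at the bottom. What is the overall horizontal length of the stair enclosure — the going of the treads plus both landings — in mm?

9298 mm

At most 162 each: 3381/162 = 20.87, giving 21 risers.
Riser R = 3381 / 21 = 161 mm, within the 162 mm limit.
Tread T = 658 − 2 × 161 = 336 mm (≥ 235 mm).
Treads = 21 − 1 = 20; going = 20 × 336 = 6720 mm.
Add landings: 6720 + 1116 + 1462 = 9298 mm.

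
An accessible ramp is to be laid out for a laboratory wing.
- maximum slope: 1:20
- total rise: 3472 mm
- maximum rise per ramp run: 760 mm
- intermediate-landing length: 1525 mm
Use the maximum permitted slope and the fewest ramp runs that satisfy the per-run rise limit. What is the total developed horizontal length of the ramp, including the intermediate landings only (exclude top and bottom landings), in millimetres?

75540 mm

⌈3472/760⌉ = 5 ramp runs. That means 4 intermediate landings.
Ramp run (horizontal) at 1:20: 3472 × 20 = 69440 mm.
4 intermediate landings contribute 4 × 1525 = 6100 mm.
Developed length = 69440 + 6100 = 75540 mm.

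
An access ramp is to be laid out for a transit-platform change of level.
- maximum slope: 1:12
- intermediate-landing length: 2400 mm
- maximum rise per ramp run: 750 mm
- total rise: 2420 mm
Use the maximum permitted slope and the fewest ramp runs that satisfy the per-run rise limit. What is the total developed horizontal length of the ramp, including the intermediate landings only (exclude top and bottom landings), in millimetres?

36240 mm

2420 / 750 = 3.227 → round up to 4 ramp runs. That means 3 intermediate landings.
Horizontal run for 2420 mm of rise at 1:12 is 2420 × 12 = 29040 mm.
Intermediate landings: 3 × 2400 = 7200 mm.
Total developed length = 29040 + 7200 = 36240 mm.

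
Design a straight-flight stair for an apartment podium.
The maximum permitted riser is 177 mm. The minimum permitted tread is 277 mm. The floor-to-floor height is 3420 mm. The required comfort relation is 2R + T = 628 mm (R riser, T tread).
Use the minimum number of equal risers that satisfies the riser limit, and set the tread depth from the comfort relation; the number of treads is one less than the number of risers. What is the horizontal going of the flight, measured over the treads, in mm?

5434 mm

3420 / 177 = 19.322 → round up to 20 risers.
Riser R = 3420 / 20 = 171 mm, within the 177 mm limit.
Tread T = 628 − 2 × 171 = 286 mm (≥ 277 mm).
Going = (20 − 1) × 286 = 5434 mm.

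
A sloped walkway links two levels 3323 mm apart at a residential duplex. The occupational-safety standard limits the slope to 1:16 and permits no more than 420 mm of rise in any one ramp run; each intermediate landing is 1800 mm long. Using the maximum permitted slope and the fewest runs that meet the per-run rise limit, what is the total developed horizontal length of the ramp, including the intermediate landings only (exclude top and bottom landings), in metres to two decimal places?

65.77 m

3323 / 420 = 7.91, so 8 ramp runs are needed. That means 7 intermediate landings.
Horizontal run for 3323 mm of rise at 1:16 is 3323 × 16 = 53168 mm.
Intermediate landings: 7 × 1800 = 12600 mm.
Total developed length = 53168 + 12600 = 65768 mm.
= 65.77 m.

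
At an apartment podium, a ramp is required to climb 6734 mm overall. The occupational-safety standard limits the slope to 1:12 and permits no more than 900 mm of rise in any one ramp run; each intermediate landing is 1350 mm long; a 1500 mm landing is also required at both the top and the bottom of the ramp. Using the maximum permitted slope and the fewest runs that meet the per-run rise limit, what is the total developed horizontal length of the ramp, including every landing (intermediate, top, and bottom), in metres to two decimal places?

6734 / 900 = 7.482 → round up to 8 ramp runs. That means 7 intermediate landings.
Horizontal run for 6734 mm of rise at 1:12 is 6734 × 12 = 80808 mm.
7 intermediate landings contribute 7 × 1350 = 9450 mm.
Top and bottom landings: 2 × 1500 = 3000 mm.
Total = 80808 + 9450 + 3000 = 93258 mm.
= 93.26 m.

93.26 m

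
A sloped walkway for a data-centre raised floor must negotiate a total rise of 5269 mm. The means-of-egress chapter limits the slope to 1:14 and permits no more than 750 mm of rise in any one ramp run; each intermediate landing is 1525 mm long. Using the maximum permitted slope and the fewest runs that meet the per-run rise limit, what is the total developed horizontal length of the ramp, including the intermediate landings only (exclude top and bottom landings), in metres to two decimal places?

84.44 m

5269 / 750 = 7.03, so 8 ramp runs are needed. That means 7 intermediate landings.
Horizontal run for 5269 mm of rise at 1:14 is 5269 × 14 = 73766 mm.
7 intermediate landings contribute 7 × 1525 = 10675 mm.
Developed length = 73766 + 10675 = 84441 mm.
= 84.44 m.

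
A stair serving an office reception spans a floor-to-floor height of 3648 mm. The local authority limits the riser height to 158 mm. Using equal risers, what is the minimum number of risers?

24 risers

At most 158 each: 3648/158 = 23.09, giving 24 risers.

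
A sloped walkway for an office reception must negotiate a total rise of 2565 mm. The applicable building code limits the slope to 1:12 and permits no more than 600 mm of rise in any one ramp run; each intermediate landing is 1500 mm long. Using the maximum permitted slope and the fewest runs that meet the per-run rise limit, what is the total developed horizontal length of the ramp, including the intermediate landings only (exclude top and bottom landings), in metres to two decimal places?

2565 / 600 = 4.275 → round up to 5 ramp runs. That means 4 intermediate landings.
Horizontal run for 2565 mm of rise at 1:12 is 2565 × 12 = 30780 mm.
4 intermediate landings contribute 4 × 1500 = 6000 mm.
Developed length = 30780 + 6000 = 36780 mm.
= 36.78 m.

36.78 m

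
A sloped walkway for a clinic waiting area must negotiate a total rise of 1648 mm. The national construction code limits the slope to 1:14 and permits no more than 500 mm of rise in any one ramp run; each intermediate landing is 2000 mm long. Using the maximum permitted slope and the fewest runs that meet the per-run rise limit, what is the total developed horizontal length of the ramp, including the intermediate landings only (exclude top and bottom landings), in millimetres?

29072 mm

1648 / 500 = 3.30, so 4 ramp runs are needed. That means 3 intermediate landings.
Horizontal run for 1648 mm of rise at 1:14 is 1648 × 14 = 23072 mm.
Intermediate landings: 3 × 2000 = 6000 mm.
Total developed length = 23072 + 6000 = 29072 mm.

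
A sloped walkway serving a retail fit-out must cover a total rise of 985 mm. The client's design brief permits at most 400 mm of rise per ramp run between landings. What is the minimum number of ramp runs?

985 / 400 = 2.46, so 3 ramp runs are needed.

3 runs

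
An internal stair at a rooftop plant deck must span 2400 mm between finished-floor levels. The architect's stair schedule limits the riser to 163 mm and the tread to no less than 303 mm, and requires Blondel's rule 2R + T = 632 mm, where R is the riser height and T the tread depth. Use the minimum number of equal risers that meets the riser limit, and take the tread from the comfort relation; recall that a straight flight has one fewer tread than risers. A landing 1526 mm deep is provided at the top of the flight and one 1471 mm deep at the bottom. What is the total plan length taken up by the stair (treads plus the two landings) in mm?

7365 mm

2400 / 163 = 14.724 → round up to 15 risers.
Each riser is 2400/15 = 160 mm (≤ 163 mm).
Tread T = 632 − 2 × 160 = 312 mm (≥ 303 mm).
Treads = 15 − 1 = 14; going = 14 × 312 = 4368 mm.
Add landings: 4368 + 1526 + 1471 = 7365 mm.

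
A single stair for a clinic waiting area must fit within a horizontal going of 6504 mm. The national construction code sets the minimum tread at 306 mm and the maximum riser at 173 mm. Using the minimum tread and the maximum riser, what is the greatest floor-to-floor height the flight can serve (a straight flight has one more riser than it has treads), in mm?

3806 mm

6504 / 306 = 21.25, so 21 treads fit.
Risers = treads + 1 = 22.
Maximum height = 22 × 173 = 3806 mm.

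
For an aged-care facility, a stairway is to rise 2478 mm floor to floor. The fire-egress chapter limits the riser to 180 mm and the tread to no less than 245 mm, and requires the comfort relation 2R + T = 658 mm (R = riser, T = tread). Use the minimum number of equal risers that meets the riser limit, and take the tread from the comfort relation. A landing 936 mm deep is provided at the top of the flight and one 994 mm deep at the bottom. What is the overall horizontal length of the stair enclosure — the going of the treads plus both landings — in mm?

5882 mm

⌈2478/180⌉ = 14 risers.
Each riser is 2478/14 = 177 mm (≤ 180 mm).
From 2R + T = 658: T = 658 − 354 = 304 mm.
Treads = 14 − 1 = 13; going = 13 × 304 = 3952 mm.
Add landings: 3952 + 936 + 994 = 5882 mm.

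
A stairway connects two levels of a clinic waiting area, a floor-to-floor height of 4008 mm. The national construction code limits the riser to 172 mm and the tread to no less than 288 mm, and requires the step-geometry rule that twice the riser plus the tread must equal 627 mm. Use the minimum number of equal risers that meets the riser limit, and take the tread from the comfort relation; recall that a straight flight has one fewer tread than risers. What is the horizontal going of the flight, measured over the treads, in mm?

6739 mm

4008 / 172 = 23.302 → round up to 24 risers.
Each riser is 4008/24 = 167 mm (≤ 172 mm).
Tread T = 627 − 2 × 167 = 293 mm (≥ 288 mm).
24 risers give 23 treads; going = 23 × 293 = 6739 mm.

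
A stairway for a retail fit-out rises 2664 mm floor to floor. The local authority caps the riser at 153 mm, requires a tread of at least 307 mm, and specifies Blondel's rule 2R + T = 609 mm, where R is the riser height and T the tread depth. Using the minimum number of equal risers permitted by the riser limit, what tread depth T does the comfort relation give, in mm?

313 mm

2664 / 153 = 17.41, so 18 risers are needed.
Each riser is 2664/18 = 148 mm (≤ 153 mm).
From 2R + T = 609: T = 609 − 296 = 313 mm.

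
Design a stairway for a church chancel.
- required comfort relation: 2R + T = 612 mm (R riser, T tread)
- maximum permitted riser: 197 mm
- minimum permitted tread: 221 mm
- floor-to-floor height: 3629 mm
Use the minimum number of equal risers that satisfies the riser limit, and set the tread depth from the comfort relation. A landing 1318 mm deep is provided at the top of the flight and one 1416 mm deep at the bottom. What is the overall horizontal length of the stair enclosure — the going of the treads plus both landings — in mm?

6874 mm

3629 / 197 = 18.421 → round up to 19 risers.
Riser R = 3629 / 19 = 191 mm, within the 197 mm limit.
Tread T = 612 − 2 × 191 = 230 mm (≥ 221 mm).
Treads = 19 − 1 = 18; going = 18 × 230 = 4140 mm.
Add landings: 4140 + 1318 + 1416 = 6874 mm.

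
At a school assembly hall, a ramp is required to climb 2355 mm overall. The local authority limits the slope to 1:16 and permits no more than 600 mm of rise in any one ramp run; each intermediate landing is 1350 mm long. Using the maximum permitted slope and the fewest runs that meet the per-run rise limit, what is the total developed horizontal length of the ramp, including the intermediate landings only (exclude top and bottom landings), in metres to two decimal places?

2355 / 600 = 3.925 → round up to 4 ramp runs. That means 3 intermediate landings.
Horizontal run for 2355 mm of rise at 1:16 is 2355 × 16 = 37680 mm.
Intermediate landings: 3 × 1350 = 4050 mm.
Developed length = 37680 + 4050 = 41730 mm.
= 41.73 m.

41.73 m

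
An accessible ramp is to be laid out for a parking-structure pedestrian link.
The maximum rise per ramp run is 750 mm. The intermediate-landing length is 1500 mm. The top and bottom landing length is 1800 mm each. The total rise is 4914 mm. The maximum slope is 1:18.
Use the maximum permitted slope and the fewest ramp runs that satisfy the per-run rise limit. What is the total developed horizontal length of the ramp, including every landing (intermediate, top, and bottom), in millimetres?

101052 mm

At most 750 each: 4914/750 = 6.55, giving 7 ramp runs. That means 6 intermediate landings.
Ramp run (horizontal) at 1:18: 4914 × 18 = 88452 mm.
Intermediate landings: 6 × 1500 = 9000 mm.
Top and bottom landings: 2 × 1800 = 3600 mm.
Total = 88452 + 9000 + 3600 = 101052 mm.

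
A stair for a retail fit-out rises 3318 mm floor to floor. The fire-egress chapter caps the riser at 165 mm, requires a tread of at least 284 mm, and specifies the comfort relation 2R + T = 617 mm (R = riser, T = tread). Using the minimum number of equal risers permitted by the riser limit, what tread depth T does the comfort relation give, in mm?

3318 / 165 = 20.109 → round up to 21 risers.
R = 3318 ÷ 21 = 158 mm.
From 2R + T = 617: T = 617 − 316 = 301 mm.

301 mm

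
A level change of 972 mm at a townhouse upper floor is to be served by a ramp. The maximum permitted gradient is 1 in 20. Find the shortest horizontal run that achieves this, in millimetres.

19440 mm

At 1:20 the run is 20 × 972 = 19440 mm.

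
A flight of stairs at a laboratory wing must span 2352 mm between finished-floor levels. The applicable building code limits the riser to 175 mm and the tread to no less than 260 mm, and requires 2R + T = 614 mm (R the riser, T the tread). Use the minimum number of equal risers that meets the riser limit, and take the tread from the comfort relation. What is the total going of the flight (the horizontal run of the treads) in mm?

2352 / 175 = 13.440 → round up to 14 risers.
Each riser is 2352/14 = 168 mm (≤ 175 mm).
T = 614 − 2·168 = 278 mm, which satisfies the 260 mm minimum.
Going = (14 − 1) × 278 = 3614 mm.

3614 mm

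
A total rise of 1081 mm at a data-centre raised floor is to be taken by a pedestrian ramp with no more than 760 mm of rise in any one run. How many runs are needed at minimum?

At most 760 each: 1081/760 = 1.42, giving 2 ramp runs.

2 runs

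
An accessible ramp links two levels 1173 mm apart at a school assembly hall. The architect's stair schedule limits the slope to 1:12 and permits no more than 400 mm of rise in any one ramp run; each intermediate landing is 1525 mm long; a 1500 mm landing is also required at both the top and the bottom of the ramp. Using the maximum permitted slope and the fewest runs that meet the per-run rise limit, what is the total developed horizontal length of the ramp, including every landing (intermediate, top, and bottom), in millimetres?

20126 mm

1173 / 400 = 2.93, so 3 ramp runs are needed. That means 2 intermediate landings.
Ramp run (horizontal) at 1:12: 1173 × 12 = 14076 mm.
Intermediate landings: 2 × 1525 = 3050 mm.
Top and bottom landings: 2 × 1500 = 3000 mm.
Total = 14076 + 3050 + 3000 = 20126 mm.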